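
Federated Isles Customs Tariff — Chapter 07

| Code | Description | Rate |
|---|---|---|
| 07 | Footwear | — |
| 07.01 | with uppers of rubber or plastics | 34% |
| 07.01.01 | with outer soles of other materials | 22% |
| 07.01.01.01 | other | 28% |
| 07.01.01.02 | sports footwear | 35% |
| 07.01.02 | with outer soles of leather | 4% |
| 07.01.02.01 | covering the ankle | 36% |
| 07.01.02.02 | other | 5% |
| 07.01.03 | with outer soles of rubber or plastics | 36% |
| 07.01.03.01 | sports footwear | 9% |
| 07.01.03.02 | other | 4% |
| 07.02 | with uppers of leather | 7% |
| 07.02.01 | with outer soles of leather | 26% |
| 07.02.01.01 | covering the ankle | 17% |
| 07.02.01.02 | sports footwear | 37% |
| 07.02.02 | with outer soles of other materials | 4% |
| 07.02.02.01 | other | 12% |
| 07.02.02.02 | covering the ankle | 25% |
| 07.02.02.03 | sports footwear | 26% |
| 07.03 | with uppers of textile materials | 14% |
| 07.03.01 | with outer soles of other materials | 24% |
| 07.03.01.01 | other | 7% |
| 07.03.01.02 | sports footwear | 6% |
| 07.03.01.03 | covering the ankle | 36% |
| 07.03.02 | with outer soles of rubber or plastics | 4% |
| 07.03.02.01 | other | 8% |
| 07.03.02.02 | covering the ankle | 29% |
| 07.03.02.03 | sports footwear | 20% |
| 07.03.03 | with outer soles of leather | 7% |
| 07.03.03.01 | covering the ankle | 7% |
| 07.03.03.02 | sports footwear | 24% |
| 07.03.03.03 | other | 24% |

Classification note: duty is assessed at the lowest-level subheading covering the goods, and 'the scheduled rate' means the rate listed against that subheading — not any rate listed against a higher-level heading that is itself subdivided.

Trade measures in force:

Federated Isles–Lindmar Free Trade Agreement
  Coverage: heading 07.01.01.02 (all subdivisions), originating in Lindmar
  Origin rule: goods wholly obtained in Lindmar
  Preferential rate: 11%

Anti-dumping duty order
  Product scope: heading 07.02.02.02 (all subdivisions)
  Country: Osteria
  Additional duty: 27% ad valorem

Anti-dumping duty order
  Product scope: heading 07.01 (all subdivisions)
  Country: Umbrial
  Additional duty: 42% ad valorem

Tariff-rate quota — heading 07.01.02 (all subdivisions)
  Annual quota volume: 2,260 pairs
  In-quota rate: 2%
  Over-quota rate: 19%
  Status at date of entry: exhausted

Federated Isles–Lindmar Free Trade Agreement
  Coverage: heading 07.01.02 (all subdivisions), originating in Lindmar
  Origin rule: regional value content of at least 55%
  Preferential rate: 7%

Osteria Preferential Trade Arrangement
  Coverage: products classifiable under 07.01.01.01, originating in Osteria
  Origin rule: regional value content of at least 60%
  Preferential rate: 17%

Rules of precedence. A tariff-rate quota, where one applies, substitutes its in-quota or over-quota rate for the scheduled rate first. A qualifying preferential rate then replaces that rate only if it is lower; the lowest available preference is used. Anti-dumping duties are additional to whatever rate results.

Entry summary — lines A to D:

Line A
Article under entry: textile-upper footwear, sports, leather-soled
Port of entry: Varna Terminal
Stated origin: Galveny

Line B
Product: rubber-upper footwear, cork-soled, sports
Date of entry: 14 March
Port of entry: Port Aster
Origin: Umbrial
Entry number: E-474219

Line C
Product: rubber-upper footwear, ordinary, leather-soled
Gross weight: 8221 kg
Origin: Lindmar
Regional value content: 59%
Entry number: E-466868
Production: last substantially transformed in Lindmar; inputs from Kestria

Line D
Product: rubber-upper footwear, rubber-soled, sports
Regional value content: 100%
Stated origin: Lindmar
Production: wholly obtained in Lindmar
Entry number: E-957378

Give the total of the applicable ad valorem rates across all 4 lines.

Line A: textile-upper → 07.03; leather-soled → 07.03.03; sports → 07.03.03.02. Scheduled 24%. No special measure applies. → 24%.
Line B: rubber-upper → 07.01; cork-soled → 07.01.01; sports → 07.01.01.02. Scheduled 35%. anti-dumping (Umbrial, 07.01): +42%; total 35% + 42% = 77%. → 77%.
Line C: rubber-upper → 07.01; leather-soled → 07.01.02; ordinary → 07.01.02.02. Scheduled 5%. quota on 07.01.02 exhausted → over-quota 19%; Lindmar agreement on 07.01.01.02: 07.01.02.02 not covered; Lindmar agreement on 07.01.02: RVC ≥ 55% → 7% available; preferential 7%. → 7%.
Line D: rubber-upper → 07.01; rubber-soled → 07.01.03; sports → 07.01.03.01. Scheduled 9%. Lindmar agreement on 07.01.01.02: 07.01.03.01 not covered; Lindmar agreement on 07.01.02: 07.01.03.01 not covered. → 9%.
Sum: 24% + 77% + 7% + 9% = 117%.

117%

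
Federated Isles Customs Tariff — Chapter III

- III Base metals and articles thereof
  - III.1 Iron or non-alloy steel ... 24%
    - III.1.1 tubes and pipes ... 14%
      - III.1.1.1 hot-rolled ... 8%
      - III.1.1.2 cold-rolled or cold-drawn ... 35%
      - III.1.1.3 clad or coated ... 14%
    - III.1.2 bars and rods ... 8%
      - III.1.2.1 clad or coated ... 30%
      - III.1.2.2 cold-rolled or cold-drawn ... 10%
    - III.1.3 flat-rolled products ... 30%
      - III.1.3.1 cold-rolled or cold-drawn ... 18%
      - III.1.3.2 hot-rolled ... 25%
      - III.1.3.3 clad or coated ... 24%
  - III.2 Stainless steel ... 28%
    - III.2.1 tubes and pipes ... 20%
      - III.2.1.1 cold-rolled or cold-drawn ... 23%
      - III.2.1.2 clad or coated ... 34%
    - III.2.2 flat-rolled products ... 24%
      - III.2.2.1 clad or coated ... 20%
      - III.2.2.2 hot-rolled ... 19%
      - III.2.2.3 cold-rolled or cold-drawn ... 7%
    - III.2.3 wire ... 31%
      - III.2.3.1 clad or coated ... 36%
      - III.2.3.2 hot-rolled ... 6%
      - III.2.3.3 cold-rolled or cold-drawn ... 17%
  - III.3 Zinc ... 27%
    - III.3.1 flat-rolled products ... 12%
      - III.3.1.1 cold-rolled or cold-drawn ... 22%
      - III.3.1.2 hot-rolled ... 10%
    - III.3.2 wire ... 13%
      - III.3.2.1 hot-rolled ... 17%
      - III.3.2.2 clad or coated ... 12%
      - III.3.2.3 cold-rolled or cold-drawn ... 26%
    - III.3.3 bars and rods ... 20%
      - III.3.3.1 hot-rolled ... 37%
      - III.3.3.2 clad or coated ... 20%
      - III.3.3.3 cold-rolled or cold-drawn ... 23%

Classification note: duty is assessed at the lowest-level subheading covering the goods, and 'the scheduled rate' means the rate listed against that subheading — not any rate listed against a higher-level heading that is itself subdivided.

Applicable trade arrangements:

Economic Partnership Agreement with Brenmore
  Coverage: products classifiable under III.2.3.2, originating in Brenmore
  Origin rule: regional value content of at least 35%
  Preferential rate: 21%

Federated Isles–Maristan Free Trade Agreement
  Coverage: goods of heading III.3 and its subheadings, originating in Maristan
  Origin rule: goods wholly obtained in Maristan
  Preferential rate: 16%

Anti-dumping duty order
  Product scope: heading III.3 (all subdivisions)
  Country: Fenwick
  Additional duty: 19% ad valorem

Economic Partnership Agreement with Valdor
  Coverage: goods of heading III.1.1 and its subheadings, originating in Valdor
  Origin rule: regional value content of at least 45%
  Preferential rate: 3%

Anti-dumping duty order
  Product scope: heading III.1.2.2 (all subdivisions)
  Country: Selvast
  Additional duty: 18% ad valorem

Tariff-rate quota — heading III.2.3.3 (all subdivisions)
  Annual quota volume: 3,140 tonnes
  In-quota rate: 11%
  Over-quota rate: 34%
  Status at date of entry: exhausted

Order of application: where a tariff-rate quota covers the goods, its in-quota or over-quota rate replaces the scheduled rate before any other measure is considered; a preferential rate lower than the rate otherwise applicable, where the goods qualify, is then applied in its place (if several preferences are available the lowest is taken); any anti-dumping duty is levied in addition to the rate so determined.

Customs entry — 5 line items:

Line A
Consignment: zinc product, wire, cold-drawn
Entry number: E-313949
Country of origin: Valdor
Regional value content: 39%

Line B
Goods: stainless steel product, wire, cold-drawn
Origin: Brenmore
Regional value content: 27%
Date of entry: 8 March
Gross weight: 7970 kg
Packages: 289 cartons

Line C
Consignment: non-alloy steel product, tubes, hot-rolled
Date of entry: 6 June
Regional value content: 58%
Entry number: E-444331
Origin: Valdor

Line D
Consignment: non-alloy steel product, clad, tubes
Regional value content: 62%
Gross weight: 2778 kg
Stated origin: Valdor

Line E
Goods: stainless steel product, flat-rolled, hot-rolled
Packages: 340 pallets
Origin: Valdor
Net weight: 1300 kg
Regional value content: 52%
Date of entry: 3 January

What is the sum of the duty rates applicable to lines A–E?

85%

Line A: zinc → III.3; wire → III.3.2; cold-drawn → III.3.2.3. Scheduled 26%. Valdor agreement on III.1.1: III.3.2.3 not covered. → 26%.
Line B: stainless steel → III.2; wire → III.2.3; cold-drawn → III.2.3.3. Scheduled 17%. quota on III.2.3.3 exhausted → over-quota 34%; Brenmore agreement on III.2.3.2: III.2.3.3 not covered. → 34%.
Line C: non-alloy steel → III.1; tubes → III.1.1; hot-rolled → III.1.1.1. Scheduled 8%. Valdor agreement on III.1.1: RVC ≥ 45% → 3% available; preferential 3%. → 3%.
Line D: non-alloy steel → III.1; tubes → III.1.1; clad → III.1.1.3. Scheduled 14%. Valdor agreement on III.1.1: RVC ≥ 45% → 3% available; preferential 3%. → 3%.
Line E: stainless steel → III.2; flat-rolled → III.2.2; hot-rolled → III.2.2.2. Scheduled 19%. Valdor agreement on III.1.1: III.2.2.2 not covered. → 19%.
Sum: 26% + 34% + 3% + 3% + 19% = 85%.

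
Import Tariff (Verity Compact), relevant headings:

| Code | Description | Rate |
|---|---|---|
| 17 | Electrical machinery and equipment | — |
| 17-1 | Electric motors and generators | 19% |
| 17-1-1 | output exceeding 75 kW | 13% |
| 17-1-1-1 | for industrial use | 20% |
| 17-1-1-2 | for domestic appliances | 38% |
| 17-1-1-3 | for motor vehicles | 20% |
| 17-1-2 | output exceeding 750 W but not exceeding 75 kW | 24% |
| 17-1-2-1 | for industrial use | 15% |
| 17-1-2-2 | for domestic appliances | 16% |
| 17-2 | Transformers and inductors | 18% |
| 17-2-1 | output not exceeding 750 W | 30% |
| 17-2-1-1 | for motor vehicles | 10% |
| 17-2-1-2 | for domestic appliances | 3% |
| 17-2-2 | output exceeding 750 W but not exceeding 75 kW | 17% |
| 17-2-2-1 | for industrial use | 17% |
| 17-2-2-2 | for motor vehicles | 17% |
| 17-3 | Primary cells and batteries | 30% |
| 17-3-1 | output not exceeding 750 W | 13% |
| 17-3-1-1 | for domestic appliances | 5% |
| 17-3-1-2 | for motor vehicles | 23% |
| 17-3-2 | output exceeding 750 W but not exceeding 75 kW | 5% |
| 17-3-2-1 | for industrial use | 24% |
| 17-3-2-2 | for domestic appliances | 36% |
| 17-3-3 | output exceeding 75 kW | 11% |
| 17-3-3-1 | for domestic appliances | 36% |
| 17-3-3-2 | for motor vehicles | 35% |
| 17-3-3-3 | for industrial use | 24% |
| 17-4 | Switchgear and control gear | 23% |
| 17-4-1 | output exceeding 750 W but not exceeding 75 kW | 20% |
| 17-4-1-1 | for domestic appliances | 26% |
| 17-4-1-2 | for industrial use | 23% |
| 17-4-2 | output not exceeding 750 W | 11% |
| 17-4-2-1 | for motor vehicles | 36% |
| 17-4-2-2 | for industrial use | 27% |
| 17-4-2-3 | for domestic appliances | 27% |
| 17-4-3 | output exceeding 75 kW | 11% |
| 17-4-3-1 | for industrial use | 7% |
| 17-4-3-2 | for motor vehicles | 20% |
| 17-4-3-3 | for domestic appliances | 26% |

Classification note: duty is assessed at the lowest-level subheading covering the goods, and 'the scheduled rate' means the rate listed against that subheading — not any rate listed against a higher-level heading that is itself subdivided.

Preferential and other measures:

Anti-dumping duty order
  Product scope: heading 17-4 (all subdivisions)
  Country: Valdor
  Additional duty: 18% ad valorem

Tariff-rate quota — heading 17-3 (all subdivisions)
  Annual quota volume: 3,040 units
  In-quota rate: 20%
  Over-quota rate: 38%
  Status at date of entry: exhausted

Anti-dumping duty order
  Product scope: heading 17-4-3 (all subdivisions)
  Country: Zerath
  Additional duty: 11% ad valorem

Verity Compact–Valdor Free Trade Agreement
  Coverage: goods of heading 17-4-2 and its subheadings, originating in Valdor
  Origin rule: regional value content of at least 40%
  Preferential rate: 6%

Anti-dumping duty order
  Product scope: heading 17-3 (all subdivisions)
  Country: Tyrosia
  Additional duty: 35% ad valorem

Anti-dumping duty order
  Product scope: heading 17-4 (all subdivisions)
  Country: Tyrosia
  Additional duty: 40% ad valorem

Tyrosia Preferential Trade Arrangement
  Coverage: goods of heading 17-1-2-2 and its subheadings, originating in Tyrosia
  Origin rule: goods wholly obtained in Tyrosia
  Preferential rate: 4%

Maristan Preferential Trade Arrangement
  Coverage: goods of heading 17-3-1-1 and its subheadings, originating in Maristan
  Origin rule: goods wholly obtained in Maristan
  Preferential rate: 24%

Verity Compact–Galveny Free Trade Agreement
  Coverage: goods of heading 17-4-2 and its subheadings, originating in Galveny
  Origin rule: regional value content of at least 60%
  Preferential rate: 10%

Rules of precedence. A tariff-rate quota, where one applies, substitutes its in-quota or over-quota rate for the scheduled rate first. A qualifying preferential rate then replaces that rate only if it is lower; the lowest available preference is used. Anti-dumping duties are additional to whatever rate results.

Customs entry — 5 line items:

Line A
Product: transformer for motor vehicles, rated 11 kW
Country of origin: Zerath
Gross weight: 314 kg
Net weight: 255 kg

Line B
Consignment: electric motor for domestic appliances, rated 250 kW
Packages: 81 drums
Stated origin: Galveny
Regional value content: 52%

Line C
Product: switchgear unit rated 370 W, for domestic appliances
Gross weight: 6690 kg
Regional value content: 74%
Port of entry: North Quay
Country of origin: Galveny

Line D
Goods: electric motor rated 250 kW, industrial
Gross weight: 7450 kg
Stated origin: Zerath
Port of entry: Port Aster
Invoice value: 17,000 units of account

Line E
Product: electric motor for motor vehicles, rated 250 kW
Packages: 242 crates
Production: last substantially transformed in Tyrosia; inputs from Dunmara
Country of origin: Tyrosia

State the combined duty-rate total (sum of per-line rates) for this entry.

105%

Line A: transformer → 17-2; rated 11 kW → 17-2-2; for motor vehicles → 17-2-2-2. Scheduled 17%. No special measure applies. → 17%.
Line B: electric motor → 17-1; rated 250 kW → 17-1-1; for domestic appliances → 17-1-1-2. Scheduled 38%. Galveny agreement on 17-4-2: 17-1-1-2 not covered. → 38%.
Line C: switchgear unit → 17-4; rated 370 W → 17-4-2; for domestic appliances → 17-4-2-3. Scheduled 27%. Galveny agreement on 17-4-2: RVC ≥ 60% → 10% available; preferential 10%. → 10%.
Line D: electric motor → 17-1; rated 250 kW → 17-1-1; industrial → 17-1-1-1. Scheduled 20%. No special measure applies. → 20%.
Line E: electric motor → 17-1; rated 250 kW → 17-1-1; for motor vehicles → 17-1-1-3. Scheduled 20%. Tyrosia agreement on 17-1-2-2: 17-1-1-3 not covered. → 20%.
Sum: 17% + 38% + 10% + 20% + 20% = 105%.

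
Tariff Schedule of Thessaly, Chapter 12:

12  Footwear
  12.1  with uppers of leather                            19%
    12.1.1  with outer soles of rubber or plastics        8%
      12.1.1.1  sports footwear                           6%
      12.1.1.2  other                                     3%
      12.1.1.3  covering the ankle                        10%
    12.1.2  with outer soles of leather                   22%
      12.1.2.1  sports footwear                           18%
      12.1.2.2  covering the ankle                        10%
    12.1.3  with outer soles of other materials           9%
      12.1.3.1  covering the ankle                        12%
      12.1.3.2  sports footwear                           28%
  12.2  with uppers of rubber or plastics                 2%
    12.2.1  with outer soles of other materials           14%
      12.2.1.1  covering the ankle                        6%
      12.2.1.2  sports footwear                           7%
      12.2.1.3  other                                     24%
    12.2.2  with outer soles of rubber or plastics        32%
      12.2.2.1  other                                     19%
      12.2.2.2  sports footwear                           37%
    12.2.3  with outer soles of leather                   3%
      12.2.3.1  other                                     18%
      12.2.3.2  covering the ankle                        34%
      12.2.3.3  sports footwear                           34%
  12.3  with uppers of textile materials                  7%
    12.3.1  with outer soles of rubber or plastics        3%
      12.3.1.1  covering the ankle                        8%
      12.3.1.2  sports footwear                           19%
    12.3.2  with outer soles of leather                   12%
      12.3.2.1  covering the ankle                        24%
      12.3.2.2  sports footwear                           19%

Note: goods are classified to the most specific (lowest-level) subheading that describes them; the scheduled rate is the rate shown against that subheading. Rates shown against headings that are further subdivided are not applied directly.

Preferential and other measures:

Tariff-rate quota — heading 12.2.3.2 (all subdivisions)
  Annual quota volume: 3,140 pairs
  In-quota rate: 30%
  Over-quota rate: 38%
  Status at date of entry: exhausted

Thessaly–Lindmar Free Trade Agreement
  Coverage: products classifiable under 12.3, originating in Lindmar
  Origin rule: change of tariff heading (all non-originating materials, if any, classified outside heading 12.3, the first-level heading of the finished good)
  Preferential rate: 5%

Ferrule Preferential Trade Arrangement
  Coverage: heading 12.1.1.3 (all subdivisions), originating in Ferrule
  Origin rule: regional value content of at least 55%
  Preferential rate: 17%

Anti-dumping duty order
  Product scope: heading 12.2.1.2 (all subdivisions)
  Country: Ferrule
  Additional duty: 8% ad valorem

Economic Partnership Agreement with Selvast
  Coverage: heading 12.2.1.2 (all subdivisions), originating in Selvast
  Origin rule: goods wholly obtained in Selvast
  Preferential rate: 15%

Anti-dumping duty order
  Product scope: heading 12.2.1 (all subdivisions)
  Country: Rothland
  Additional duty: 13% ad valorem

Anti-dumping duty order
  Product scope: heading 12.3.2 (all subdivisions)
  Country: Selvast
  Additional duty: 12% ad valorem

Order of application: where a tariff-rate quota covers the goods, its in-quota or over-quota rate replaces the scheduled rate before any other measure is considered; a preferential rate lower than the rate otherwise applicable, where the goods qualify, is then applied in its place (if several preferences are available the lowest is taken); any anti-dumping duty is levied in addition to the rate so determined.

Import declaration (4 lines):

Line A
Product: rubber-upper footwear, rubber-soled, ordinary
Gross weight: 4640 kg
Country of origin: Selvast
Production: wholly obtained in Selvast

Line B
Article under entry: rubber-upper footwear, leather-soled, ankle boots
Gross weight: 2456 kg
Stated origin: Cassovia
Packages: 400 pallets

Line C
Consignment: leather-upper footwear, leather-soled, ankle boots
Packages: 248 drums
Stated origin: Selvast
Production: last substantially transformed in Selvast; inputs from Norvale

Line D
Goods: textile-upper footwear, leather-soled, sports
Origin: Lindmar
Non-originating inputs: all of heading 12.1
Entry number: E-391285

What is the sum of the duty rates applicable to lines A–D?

Line A: rubber-upper → 12.2; rubber-soled → 12.2.2; ordinary → 12.2.2.1. Scheduled 19%. Selvast agreement on 12.2.1.2: 12.2.2.1 not covered. → 19%.
Line B: rubber-upper → 12.2; leather-soled → 12.2.3; ankle boots → 12.2.3.2. Scheduled 34%. quota on 12.2.3.2 exhausted → over-quota 38%. → 38%.
Line C: leather-upper → 12.1; leather-soled → 12.1.2; ankle boots → 12.1.2.2. Scheduled 10%. Selvast agreement on 12.2.1.2: 12.1.2.2 not covered. → 10%.
Line D: textile-upper → 12.3; leather-soled → 12.3.2; sports → 12.3.2.2. Scheduled 19%. Lindmar agreement on 12.3: CTH met → 5% available; preferential 5%. → 5%.
Sum: 19% + 38% + 10% + 5% = 72%.

72%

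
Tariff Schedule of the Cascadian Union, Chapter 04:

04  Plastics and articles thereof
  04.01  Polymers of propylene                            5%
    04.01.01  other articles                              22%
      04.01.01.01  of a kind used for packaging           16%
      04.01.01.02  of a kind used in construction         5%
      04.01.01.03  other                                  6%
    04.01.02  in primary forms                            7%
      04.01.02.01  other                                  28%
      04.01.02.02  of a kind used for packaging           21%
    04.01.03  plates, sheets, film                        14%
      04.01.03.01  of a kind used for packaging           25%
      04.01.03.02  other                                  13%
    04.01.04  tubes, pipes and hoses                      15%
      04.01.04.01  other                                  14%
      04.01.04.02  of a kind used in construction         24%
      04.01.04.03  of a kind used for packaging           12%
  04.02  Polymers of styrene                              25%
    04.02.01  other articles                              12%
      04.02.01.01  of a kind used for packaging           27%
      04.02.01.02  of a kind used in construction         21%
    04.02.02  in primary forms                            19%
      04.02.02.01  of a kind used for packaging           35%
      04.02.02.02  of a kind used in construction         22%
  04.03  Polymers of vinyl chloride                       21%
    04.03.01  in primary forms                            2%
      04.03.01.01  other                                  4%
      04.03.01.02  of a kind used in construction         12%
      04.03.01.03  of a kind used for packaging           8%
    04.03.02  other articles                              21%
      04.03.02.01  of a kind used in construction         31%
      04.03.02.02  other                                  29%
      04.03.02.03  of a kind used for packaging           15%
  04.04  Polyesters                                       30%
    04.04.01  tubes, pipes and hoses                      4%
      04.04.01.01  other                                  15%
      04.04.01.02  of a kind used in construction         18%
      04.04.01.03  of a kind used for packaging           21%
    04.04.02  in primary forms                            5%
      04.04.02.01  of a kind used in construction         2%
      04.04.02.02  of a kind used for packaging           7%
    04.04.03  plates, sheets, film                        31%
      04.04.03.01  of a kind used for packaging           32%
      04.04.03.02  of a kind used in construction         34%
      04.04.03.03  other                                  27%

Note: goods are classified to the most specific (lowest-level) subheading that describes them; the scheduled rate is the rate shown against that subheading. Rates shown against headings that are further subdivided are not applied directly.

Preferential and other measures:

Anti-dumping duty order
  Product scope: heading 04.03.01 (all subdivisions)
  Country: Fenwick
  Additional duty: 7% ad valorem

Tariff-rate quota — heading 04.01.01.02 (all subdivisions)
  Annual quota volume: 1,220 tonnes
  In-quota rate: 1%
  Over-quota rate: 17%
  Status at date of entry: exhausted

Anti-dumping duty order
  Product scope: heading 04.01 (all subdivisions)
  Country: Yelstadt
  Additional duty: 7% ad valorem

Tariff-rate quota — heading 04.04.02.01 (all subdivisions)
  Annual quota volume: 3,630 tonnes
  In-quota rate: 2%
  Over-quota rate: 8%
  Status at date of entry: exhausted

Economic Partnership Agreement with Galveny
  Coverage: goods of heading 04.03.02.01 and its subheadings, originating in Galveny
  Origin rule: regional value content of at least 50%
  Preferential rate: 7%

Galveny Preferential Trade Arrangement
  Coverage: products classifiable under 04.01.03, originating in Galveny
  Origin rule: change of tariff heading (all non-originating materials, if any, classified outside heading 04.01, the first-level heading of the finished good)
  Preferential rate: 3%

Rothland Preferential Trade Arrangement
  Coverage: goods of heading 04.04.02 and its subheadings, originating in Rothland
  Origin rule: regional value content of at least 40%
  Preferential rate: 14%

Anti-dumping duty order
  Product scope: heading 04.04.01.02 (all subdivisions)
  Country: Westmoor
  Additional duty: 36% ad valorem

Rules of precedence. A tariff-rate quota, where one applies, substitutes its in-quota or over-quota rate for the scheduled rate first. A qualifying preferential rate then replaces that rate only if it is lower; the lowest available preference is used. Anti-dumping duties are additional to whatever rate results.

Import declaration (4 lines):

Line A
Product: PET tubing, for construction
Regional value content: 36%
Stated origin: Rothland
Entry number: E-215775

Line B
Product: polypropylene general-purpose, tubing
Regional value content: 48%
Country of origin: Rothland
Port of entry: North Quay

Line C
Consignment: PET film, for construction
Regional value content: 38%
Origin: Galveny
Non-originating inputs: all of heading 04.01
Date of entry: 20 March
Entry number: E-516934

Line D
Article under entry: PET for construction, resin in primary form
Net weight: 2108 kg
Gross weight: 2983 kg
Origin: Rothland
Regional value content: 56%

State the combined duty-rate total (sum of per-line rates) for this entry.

Line A: PET → 04.04; tubing → 04.04.01; for construction → 04.04.01.02. Scheduled 18%. Rothland agreement on 04.04.02: 04.04.01.02 not covered. → 18%.
Line B: polypropylene → 04.01; tubing → 04.01.04; general-purpose → 04.01.04.01. Scheduled 14%. Rothland agreement on 04.04.02: 04.01.04.01 not covered. → 14%.
Line C: PET → 04.04; film → 04.04.03; for construction → 04.04.03.02. Scheduled 34%. Galveny agreement on 04.03.02.01: 04.04.03.02 not covered; Galveny agreement on 04.01.03: 04.04.03.02 not covered. → 34%.
Line D: PET → 04.04; resin in primary form → 04.04.02; for construction → 04.04.02.01. Scheduled 2%. quota on 04.04.02.01 exhausted → over-quota 8%; Rothland agreement on 04.04.02: RVC ≥ 40% → 14% available; preference 14% not lower than 8% → no reduction. → 8%.
Sum: 18% + 14% + 34% + 8% = 74%.

74%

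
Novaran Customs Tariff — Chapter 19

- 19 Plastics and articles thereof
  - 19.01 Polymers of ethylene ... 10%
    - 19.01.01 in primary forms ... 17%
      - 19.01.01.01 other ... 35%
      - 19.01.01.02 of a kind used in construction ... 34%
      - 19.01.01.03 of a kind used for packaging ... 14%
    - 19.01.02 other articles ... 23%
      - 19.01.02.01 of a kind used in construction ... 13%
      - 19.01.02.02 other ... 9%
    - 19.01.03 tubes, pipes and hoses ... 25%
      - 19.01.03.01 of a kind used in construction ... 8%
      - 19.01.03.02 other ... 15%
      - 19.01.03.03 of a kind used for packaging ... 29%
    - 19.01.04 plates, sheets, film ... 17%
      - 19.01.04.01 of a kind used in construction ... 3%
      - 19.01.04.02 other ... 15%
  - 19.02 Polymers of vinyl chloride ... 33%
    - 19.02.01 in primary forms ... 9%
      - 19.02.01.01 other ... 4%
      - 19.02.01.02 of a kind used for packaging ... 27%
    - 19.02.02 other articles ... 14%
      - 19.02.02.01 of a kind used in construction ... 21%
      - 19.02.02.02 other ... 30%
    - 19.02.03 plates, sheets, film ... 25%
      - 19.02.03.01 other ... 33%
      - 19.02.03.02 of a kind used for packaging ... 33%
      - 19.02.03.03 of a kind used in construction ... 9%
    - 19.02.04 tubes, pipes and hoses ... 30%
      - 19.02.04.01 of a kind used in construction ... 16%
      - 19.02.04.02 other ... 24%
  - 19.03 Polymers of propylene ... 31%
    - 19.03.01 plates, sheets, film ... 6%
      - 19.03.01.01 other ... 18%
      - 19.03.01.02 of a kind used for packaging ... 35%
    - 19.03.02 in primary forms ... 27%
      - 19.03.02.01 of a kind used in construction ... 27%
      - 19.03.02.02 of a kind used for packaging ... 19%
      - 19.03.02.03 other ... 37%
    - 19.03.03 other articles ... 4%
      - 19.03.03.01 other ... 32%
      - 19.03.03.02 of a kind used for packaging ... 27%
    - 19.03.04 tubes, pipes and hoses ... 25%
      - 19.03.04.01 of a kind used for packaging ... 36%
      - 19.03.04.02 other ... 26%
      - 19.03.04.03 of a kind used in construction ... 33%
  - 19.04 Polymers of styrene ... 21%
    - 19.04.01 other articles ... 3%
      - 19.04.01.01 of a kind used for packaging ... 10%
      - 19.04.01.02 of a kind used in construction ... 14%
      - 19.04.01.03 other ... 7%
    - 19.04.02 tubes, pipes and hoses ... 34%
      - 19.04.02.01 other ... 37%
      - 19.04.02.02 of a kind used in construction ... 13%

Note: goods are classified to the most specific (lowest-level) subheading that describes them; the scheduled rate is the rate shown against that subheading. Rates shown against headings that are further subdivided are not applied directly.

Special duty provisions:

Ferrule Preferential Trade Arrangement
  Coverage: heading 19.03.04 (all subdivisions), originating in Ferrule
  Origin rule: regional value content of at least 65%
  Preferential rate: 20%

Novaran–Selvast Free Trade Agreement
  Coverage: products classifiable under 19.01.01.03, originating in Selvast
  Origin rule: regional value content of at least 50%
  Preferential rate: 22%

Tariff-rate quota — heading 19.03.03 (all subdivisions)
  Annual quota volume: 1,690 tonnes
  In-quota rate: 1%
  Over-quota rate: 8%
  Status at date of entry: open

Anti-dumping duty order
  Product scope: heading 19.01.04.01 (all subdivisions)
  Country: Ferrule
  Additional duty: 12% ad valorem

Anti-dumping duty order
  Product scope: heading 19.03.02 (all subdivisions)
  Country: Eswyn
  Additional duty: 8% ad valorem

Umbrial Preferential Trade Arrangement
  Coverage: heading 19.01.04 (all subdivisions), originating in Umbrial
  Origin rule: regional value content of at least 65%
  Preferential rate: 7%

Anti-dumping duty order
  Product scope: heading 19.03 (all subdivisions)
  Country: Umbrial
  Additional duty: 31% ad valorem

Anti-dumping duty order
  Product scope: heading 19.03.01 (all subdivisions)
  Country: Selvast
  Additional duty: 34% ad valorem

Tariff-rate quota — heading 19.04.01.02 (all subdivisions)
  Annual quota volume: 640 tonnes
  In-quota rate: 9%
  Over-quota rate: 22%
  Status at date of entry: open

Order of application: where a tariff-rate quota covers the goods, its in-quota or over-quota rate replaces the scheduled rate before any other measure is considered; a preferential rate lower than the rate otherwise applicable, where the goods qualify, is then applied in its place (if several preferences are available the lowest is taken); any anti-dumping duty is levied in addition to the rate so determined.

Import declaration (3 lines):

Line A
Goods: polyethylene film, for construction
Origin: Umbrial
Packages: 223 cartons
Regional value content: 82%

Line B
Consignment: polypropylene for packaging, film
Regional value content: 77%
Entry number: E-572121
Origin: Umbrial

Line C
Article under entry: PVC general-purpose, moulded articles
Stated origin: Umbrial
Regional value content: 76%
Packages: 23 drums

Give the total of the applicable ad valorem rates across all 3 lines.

Line A: polyethylene → 19.01; film → 19.01.04; for construction → 19.01.04.01. Scheduled 3%. Umbrial agreement on 19.01.04: RVC ≥ 65% → 7% available; preference 7% not lower than 3% → no reduction. → 3%.
Line B: polypropylene → 19.03; film → 19.03.01; for packaging → 19.03.01.02. Scheduled 35%. Umbrial agreement on 19.01.04: 19.03.01.02 not covered; anti-dumping (Umbrial, 19.03): +31%; total 35% + 31% = 66%. → 66%.
Line C: PVC → 19.02; moulded articles → 19.02.02; general-purpose → 19.02.02.02. Scheduled 30%. Umbrial agreement on 19.01.04: 19.02.02.02 not covered. → 30%.
Sum: 3% + 66% + 30% = 99%.

99%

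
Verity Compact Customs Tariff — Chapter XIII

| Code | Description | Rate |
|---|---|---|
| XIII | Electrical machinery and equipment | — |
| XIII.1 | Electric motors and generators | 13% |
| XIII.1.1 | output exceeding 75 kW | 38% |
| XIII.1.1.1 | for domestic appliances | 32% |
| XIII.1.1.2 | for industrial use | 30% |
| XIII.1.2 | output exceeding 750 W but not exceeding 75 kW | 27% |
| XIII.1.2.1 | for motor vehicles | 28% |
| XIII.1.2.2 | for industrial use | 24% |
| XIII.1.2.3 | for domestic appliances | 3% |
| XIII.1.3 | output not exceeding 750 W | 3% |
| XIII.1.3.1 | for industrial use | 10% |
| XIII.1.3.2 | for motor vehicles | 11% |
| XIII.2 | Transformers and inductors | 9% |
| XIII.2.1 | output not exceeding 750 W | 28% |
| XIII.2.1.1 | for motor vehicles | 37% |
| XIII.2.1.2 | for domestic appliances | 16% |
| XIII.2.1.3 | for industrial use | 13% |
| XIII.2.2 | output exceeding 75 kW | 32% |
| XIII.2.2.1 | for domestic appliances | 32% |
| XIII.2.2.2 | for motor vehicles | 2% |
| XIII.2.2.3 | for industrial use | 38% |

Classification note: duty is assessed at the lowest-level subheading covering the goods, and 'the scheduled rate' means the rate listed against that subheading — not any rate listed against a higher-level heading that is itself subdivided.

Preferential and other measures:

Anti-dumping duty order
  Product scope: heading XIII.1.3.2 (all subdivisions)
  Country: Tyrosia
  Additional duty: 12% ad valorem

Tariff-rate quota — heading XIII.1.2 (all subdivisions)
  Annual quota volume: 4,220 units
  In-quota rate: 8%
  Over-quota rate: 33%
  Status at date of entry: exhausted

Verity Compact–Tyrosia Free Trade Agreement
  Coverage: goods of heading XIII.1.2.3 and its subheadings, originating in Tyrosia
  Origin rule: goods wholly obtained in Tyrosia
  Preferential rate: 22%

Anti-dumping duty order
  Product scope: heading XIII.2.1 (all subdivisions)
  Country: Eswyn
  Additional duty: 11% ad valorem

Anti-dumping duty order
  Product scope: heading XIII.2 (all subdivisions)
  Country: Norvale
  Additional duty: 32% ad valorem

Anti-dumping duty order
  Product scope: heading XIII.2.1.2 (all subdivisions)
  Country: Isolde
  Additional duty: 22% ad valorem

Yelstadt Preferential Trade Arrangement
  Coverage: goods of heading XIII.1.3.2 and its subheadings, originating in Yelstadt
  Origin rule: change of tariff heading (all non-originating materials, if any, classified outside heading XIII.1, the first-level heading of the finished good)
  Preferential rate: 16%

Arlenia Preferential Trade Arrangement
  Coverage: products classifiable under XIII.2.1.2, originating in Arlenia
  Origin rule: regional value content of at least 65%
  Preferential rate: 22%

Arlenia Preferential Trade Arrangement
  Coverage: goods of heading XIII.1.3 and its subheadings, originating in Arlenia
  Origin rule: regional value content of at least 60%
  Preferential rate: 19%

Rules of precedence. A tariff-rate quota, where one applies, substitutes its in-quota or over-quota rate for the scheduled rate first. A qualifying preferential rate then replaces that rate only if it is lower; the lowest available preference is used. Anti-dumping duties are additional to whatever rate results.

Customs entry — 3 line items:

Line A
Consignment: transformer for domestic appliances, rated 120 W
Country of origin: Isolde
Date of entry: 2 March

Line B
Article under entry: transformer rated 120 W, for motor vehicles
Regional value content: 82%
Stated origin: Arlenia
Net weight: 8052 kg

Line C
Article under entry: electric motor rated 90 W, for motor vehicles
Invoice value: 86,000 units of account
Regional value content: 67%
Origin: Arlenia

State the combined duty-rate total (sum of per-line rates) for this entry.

86%

Line A: transformer → XIII.2; rated 120 W → XIII.2.1; for domestic appliances → XIII.2.1.2. Scheduled 16%. anti-dumping (Isolde, XIII.2.1.2): +22%; total 16% + 22% = 38%. → 38%.
Line B: transformer → XIII.2; rated 120 W → XIII.2.1; for motor vehicles → XIII.2.1.1. Scheduled 37%. Arlenia agreement on XIII.2.1.2: XIII.2.1.1 not covered; Arlenia agreement on XIII.1.3: XIII.2.1.1 not covered. → 37%.
Line C: electric motor → XIII.1; rated 90 W → XIII.1.3; for motor vehicles → XIII.1.3.2. Scheduled 11%. Arlenia agreement on XIII.2.1.2: XIII.1.3.2 not covered; Arlenia agreement on XIII.1.3: RVC ≥ 60% → 19% available; preference 19% not lower than 11% → no reduction. → 11%.
Sum: 38% + 37% + 11% = 86%.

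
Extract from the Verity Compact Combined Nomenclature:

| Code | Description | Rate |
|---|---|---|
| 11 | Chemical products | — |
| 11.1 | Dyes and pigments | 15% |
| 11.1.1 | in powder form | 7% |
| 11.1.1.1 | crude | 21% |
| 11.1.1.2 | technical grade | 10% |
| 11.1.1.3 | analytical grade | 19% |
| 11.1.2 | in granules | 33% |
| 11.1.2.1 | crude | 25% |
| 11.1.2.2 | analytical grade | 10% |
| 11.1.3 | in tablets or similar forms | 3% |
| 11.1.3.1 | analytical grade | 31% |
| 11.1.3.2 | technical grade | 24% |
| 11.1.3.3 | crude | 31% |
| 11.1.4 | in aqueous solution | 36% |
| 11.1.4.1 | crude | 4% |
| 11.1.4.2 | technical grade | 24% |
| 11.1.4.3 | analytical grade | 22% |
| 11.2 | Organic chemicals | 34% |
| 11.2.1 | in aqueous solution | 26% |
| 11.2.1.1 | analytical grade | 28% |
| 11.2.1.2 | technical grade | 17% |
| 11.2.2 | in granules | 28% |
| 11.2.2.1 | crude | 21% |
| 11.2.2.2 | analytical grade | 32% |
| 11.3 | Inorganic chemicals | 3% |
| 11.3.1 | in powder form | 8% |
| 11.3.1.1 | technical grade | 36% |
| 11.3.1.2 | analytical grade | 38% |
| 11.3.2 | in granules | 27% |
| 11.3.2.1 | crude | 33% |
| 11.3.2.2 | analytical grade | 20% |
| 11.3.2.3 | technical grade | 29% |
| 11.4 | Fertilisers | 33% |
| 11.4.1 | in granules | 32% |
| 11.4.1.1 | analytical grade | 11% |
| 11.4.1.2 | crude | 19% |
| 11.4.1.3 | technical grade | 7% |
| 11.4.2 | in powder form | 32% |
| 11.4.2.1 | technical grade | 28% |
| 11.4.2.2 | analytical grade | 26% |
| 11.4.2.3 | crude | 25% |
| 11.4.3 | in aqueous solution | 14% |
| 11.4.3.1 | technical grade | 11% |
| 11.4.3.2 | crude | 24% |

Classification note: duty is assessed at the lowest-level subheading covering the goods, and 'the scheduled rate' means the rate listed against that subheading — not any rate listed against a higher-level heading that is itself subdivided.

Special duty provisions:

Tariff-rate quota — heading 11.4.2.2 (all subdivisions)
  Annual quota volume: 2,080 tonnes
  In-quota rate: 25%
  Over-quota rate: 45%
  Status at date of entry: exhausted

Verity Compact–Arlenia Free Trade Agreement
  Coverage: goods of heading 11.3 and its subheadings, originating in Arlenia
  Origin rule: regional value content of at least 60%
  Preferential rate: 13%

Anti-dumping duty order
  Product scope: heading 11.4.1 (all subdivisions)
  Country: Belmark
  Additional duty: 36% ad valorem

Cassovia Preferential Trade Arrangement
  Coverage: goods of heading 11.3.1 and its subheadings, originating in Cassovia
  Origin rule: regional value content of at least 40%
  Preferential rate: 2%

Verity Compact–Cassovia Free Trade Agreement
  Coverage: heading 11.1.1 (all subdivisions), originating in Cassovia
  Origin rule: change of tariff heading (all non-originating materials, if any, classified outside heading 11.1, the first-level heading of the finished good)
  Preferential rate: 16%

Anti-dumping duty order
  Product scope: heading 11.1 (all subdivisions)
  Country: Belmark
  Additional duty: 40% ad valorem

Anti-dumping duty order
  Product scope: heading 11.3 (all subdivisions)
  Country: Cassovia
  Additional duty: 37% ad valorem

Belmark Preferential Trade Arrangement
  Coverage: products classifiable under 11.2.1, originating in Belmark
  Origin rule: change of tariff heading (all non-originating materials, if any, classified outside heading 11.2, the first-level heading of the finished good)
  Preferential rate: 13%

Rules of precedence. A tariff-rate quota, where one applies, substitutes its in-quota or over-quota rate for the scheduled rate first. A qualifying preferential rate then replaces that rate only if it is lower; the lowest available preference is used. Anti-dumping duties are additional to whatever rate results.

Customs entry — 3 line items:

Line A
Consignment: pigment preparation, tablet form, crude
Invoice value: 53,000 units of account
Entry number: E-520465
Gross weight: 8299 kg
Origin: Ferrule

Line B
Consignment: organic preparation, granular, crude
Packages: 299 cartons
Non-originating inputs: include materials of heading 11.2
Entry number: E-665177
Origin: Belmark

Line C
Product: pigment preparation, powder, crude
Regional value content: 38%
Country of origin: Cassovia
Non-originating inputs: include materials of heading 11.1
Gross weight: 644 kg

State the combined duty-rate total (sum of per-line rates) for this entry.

73%

Line A: pigment → 11.1; tablet form → 11.1.3; crude → 11.1.3.3. Scheduled 31%. No special measure applies. → 31%.
Line B: organic → 11.2; granular → 11.2.2; crude → 11.2.2.1. Scheduled 21%. Belmark agreement on 11.2.1: 11.2.2.1 not covered. → 21%.
Line C: pigment → 11.1; powder → 11.1.1; crude → 11.1.1.1. Scheduled 21%. Cassovia agreement on 11.3.1: 11.1.1.1 not covered; Cassovia agreement on 11.1.1: CTH not met. → 21%.
Sum: 31% + 21% + 21% = 73%.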